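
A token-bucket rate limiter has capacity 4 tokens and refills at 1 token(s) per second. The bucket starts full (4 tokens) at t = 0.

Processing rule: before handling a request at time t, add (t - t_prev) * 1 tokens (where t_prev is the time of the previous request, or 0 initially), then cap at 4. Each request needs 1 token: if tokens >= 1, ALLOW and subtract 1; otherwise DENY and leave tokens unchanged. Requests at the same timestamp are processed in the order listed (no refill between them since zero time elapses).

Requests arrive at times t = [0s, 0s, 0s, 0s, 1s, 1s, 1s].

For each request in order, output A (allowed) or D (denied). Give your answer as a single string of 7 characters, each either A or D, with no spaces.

Answer: AAAAADD

Derivation:
Simulating step by step:
  req#1 t=0s: ALLOW
  req#2 t=0s: ALLOW
  req#3 t=0s: ALLOW
  req#4 t=0s: ALLOW
  req#5 t=1s: ALLOW
  req#6 t=1s: DENY
  req#7 t=1s: DENY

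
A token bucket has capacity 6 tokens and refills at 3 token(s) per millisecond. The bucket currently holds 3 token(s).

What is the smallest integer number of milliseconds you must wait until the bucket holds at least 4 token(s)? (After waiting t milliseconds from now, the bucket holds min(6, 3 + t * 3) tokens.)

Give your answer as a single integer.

Need 3 + t * 3 >= 4, so t >= 1/3.
Smallest integer t = ceil(1/3) = 1.

Answer: 1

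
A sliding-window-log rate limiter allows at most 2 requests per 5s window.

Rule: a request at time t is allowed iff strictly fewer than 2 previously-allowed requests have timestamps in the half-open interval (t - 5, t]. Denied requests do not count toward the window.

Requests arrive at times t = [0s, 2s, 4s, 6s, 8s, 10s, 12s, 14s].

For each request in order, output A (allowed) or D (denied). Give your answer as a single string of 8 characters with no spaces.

Answer: AADAADAA

Derivation:
Tracking allowed requests in the window:
  req#1 t=0s: ALLOW
  req#2 t=2s: ALLOW
  req#3 t=4s: DENY
  req#4 t=6s: ALLOW
  req#5 t=8s: ALLOW
  req#6 t=10s: DENY
  req#7 t=12s: ALLOW
  req#8 t=14s: ALLOW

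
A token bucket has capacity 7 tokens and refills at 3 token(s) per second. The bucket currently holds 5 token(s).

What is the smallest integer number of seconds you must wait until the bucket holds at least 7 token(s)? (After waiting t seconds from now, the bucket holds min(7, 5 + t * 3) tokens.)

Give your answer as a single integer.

Answer: 1

Derivation:
Need 5 + t * 3 >= 7, so t >= 2/3.
Smallest integer t = ceil(2/3) = 1.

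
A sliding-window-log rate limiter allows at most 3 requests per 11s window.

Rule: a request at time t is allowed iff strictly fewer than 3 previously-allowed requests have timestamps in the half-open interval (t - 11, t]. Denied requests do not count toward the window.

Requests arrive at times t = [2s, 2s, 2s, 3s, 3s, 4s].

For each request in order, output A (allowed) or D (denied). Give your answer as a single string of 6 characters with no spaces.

Tracking allowed requests in the window:
  req#1 t=2s: ALLOW
  req#2 t=2s: ALLOW
  req#3 t=2s: ALLOW
  req#4 t=3s: DENY
  req#5 t=3s: DENY
  req#6 t=4s: DENY

Answer: AAADDD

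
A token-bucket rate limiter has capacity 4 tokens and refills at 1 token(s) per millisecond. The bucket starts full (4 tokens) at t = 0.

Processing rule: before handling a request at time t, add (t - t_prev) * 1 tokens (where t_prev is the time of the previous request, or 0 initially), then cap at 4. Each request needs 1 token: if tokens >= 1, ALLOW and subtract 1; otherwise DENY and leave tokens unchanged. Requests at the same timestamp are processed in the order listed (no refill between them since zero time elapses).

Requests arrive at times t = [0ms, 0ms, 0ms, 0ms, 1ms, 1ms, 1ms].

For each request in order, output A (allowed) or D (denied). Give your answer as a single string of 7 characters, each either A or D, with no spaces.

Answer: AAAAADD

Derivation:
Simulating step by step:
  req#1 t=0ms: ALLOW
  req#2 t=0ms: ALLOW
  req#3 t=0ms: ALLOW
  req#4 t=0ms: ALLOW
  req#5 t=1ms: ALLOW
  req#6 t=1ms: DENY
  req#7 t=1ms: DENY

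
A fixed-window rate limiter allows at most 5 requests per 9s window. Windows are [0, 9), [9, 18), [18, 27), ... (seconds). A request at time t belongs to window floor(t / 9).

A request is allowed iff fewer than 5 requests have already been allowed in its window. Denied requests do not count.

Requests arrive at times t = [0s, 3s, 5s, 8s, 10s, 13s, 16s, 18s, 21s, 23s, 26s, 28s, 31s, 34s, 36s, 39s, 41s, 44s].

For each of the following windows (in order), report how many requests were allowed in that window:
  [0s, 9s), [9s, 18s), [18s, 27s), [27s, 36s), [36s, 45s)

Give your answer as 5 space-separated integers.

Processing requests:
  req#1 t=0s (window 0): ALLOW
  req#2 t=3s (window 0): ALLOW
  req#3 t=5s (window 0): ALLOW
  req#4 t=8s (window 0): ALLOW
  req#5 t=10s (window 1): ALLOW
  req#6 t=13s (window 1): ALLOW
  req#7 t=16s (window 1): ALLOW
  req#8 t=18s (window 2): ALLOW
  req#9 t=21s (window 2): ALLOW
  req#10 t=23s (window 2): ALLOW
  req#11 t=26s (window 2): ALLOW
  req#12 t=28s (window 3): ALLOW
  req#13 t=31s (window 3): ALLOW
  req#14 t=34s (window 3): ALLOW
  req#15 t=36s (window 4): ALLOW
  req#16 t=39s (window 4): ALLOW
  req#17 t=41s (window 4): ALLOW
  req#18 t=44s (window 4): ALLOW

Allowed counts by window: 4 3 4 3 4

Answer: 4 3 4 3 4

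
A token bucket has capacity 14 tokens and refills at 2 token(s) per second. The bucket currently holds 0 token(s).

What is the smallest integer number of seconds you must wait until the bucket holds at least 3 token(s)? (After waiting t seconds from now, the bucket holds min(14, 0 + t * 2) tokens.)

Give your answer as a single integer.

Answer: 2

Derivation:
Need 0 + t * 2 >= 3, so t >= 3/2.
Smallest integer t = ceil(3/2) = 2.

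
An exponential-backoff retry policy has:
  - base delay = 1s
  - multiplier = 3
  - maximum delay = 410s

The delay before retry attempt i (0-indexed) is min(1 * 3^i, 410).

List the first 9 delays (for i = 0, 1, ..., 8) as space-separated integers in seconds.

Answer: 1 3 9 27 81 243 410 410 410

Derivation:
Computing each delay:
  i=0: min(1*3^0, 410) = 1
  i=1: min(1*3^1, 410) = 3
  i=2: min(1*3^2, 410) = 9
  i=3: min(1*3^3, 410) = 27
  i=4: min(1*3^4, 410) = 81
  i=5: min(1*3^5, 410) = 243
  i=6: min(1*3^6, 410) = 410
  i=7: min(1*3^7, 410) = 410
  i=8: min(1*3^8, 410) = 410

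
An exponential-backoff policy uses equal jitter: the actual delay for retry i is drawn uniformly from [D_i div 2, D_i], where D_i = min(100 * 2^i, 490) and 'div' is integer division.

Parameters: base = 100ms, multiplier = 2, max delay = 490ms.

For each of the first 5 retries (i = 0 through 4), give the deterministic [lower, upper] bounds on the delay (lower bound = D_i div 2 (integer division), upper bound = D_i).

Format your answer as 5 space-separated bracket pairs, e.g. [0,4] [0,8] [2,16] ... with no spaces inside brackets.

Answer: [50,100] [100,200] [200,400] [245,490] [245,490]

Derivation:
Computing bounds per retry:
  i=0: D_i=min(100*2^0,490)=100, bounds=[50,100]
  i=1: D_i=min(100*2^1,490)=200, bounds=[100,200]
  i=2: D_i=min(100*2^2,490)=400, bounds=[200,400]
  i=3: D_i=min(100*2^3,490)=490, bounds=[245,490]
  i=4: D_i=min(100*2^4,490)=490, bounds=[245,490]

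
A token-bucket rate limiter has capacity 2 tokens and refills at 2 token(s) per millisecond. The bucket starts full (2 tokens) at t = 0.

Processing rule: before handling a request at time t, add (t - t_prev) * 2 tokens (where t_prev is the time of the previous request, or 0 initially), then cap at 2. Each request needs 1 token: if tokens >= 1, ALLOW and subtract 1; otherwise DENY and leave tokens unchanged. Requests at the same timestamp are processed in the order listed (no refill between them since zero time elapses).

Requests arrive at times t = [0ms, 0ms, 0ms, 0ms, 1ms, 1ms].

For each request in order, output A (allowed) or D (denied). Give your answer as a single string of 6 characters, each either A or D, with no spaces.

Simulating step by step:
  req#1 t=0ms: ALLOW
  req#2 t=0ms: ALLOW
  req#3 t=0ms: DENY
  req#4 t=0ms: DENY
  req#5 t=1ms: ALLOW
  req#6 t=1ms: ALLOW

Answer: AADDAA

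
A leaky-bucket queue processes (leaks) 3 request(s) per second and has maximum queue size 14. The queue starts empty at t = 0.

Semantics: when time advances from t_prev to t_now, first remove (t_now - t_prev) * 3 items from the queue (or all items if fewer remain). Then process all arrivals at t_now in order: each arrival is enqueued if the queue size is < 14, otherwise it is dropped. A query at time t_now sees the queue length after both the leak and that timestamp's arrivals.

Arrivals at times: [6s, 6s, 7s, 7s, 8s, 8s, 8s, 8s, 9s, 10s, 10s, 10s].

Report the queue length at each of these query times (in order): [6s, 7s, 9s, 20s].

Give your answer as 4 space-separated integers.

Queue lengths at query times:
  query t=6s: backlog = 2
  query t=7s: backlog = 2
  query t=9s: backlog = 2
  query t=20s: backlog = 0

Answer: 2 2 2 0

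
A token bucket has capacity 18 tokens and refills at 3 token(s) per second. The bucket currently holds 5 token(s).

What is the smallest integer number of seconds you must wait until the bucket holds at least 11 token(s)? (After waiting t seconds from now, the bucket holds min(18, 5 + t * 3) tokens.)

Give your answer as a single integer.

Answer: 2

Derivation:
Need 5 + t * 3 >= 11, so t >= 6/3.
Smallest integer t = ceil(6/3) = 2.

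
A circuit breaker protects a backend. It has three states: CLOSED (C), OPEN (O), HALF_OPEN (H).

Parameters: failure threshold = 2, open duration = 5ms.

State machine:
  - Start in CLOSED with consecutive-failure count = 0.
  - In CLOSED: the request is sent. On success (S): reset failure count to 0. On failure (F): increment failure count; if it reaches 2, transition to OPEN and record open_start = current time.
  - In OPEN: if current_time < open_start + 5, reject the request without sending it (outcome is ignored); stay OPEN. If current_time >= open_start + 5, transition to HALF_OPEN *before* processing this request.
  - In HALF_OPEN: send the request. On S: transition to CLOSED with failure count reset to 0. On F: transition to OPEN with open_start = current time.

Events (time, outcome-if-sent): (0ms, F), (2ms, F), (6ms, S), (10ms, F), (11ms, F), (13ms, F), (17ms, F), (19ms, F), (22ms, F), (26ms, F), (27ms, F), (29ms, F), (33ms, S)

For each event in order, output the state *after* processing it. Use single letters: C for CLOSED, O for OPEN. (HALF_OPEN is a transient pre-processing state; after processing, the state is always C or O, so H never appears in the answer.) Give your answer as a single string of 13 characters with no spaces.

State after each event:
  event#1 t=0ms outcome=F: state=CLOSED
  event#2 t=2ms outcome=F: state=OPEN
  event#3 t=6ms outcome=S: state=OPEN
  event#4 t=10ms outcome=F: state=OPEN
  event#5 t=11ms outcome=F: state=OPEN
  event#6 t=13ms outcome=F: state=OPEN
  event#7 t=17ms outcome=F: state=OPEN
  event#8 t=19ms outcome=F: state=OPEN
  event#9 t=22ms outcome=F: state=OPEN
  event#10 t=26ms outcome=F: state=OPEN
  event#11 t=27ms outcome=F: state=OPEN
  event#12 t=29ms outcome=F: state=OPEN
  event#13 t=33ms outcome=S: state=CLOSED

Answer: COOOOOOOOOOOC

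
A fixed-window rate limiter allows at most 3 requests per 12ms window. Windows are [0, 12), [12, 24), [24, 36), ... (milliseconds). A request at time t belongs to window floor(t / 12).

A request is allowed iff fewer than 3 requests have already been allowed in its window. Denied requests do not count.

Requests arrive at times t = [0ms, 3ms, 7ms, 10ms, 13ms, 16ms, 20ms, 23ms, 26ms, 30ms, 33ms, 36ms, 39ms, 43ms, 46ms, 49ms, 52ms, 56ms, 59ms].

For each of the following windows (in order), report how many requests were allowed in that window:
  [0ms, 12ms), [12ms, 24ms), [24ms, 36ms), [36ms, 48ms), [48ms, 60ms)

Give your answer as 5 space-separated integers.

Processing requests:
  req#1 t=0ms (window 0): ALLOW
  req#2 t=3ms (window 0): ALLOW
  req#3 t=7ms (window 0): ALLOW
  req#4 t=10ms (window 0): DENY
  req#5 t=13ms (window 1): ALLOW
  req#6 t=16ms (window 1): ALLOW
  req#7 t=20ms (window 1): ALLOW
  req#8 t=23ms (window 1): DENY
  req#9 t=26ms (window 2): ALLOW
  req#10 t=30ms (window 2): ALLOW
  req#11 t=33ms (window 2): ALLOW
  req#12 t=36ms (window 3): ALLOW
  req#13 t=39ms (window 3): ALLOW
  req#14 t=43ms (window 3): ALLOW
  req#15 t=46ms (window 3): DENY
  req#16 t=49ms (window 4): ALLOW
  req#17 t=52ms (window 4): ALLOW
  req#18 t=56ms (window 4): ALLOW
  req#19 t=59ms (window 4): DENY

Allowed counts by window: 3 3 3 3 3

Answer: 3 3 3 3 3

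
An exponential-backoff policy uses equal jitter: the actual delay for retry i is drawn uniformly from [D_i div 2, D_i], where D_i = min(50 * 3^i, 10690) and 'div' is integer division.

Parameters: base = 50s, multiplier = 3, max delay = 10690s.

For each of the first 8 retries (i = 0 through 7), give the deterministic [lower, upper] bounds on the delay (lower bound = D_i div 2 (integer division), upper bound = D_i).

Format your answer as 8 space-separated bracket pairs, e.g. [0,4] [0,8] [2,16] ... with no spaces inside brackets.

Answer: [25,50] [75,150] [225,450] [675,1350] [2025,4050] [5345,10690] [5345,10690] [5345,10690]

Derivation:
Computing bounds per retry:
  i=0: D_i=min(50*3^0,10690)=50, bounds=[25,50]
  i=1: D_i=min(50*3^1,10690)=150, bounds=[75,150]
  i=2: D_i=min(50*3^2,10690)=450, bounds=[225,450]
  i=3: D_i=min(50*3^3,10690)=1350, bounds=[675,1350]
  i=4: D_i=min(50*3^4,10690)=4050, bounds=[2025,4050]
  i=5: D_i=min(50*3^5,10690)=10690, bounds=[5345,10690]
  i=6: D_i=min(50*3^6,10690)=10690, bounds=[5345,10690]
  i=7: D_i=min(50*3^7,10690)=10690, bounds=[5345,10690]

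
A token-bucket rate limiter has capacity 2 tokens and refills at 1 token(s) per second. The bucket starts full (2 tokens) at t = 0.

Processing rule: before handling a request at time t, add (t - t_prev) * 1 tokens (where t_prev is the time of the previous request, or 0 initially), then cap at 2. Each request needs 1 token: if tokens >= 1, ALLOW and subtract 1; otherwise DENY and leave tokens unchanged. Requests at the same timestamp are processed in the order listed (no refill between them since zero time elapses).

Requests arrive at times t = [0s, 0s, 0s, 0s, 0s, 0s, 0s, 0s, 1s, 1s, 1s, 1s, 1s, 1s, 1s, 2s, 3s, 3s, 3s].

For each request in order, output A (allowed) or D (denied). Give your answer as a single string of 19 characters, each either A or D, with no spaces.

Simulating step by step:
  req#1 t=0s: ALLOW
  req#2 t=0s: ALLOW
  req#3 t=0s: DENY
  req#4 t=0s: DENY
  req#5 t=0s: DENY
  req#6 t=0s: DENY
  req#7 t=0s: DENY
  req#8 t=0s: DENY
  req#9 t=1s: ALLOW
  req#10 t=1s: DENY
  req#11 t=1s: DENY
  req#12 t=1s: DENY
  req#13 t=1s: DENY
  req#14 t=1s: DENY
  req#15 t=1s: DENY
  req#16 t=2s: ALLOW
  req#17 t=3s: ALLOW
  req#18 t=3s: DENY
  req#19 t=3s: DENY

Answer: AADDDDDDADDDDDDAADD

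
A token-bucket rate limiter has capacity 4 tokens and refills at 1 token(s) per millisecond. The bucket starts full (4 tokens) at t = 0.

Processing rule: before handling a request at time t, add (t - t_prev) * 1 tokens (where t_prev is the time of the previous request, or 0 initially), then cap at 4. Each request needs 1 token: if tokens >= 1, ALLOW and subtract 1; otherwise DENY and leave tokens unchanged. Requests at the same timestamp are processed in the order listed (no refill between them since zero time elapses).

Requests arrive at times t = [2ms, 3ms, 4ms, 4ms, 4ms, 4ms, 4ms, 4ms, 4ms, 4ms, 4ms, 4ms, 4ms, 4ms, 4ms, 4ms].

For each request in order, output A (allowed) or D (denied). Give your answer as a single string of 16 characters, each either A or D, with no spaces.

Answer: AAAAAADDDDDDDDDD

Derivation:
Simulating step by step:
  req#1 t=2ms: ALLOW
  req#2 t=3ms: ALLOW
  req#3 t=4ms: ALLOW
  req#4 t=4ms: ALLOW
  req#5 t=4ms: ALLOW
  req#6 t=4ms: ALLOW
  req#7 t=4ms: DENY
  req#8 t=4ms: DENY
  req#9 t=4ms: DENY
  req#10 t=4ms: DENY
  req#11 t=4ms: DENY
  req#12 t=4ms: DENY
  req#13 t=4ms: DENY
  req#14 t=4ms: DENY
  req#15 t=4ms: DENY
  req#16 t=4ms: DENY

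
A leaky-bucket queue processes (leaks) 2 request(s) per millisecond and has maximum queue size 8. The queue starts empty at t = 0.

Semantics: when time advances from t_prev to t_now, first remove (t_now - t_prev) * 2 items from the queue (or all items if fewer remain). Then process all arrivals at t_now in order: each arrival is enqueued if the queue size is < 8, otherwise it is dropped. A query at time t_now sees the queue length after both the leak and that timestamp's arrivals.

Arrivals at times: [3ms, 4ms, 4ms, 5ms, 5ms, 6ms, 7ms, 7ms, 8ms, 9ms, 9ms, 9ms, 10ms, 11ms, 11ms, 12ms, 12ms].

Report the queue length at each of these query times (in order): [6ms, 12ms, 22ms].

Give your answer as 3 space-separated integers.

Queue lengths at query times:
  query t=6ms: backlog = 1
  query t=12ms: backlog = 2
  query t=22ms: backlog = 0

Answer: 1 2 0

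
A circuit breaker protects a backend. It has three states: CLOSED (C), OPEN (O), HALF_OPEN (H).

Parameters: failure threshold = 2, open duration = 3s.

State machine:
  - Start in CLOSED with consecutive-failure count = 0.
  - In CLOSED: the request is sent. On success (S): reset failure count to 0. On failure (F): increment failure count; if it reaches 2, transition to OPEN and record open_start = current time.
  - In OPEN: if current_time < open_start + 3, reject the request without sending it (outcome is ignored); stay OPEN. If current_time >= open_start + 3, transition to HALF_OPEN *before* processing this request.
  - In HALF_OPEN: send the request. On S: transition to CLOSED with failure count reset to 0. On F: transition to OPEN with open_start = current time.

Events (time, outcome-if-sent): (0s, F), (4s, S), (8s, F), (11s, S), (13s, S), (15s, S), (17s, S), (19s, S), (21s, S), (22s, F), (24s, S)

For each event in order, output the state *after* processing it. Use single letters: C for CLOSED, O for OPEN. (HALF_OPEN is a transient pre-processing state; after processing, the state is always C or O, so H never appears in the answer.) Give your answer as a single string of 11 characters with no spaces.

Answer: CCCCCCCCCCC

Derivation:
State after each event:
  event#1 t=0s outcome=F: state=CLOSED
  event#2 t=4s outcome=S: state=CLOSED
  event#3 t=8s outcome=F: state=CLOSED
  event#4 t=11s outcome=S: state=CLOSED
  event#5 t=13s outcome=S: state=CLOSED
  event#6 t=15s outcome=S: state=CLOSED
  event#7 t=17s outcome=S: state=CLOSED
  event#8 t=19s outcome=S: state=CLOSED
  event#9 t=21s outcome=S: state=CLOSED
  event#10 t=22s outcome=F: state=CLOSED
  event#11 t=24s outcome=S: state=CLOSED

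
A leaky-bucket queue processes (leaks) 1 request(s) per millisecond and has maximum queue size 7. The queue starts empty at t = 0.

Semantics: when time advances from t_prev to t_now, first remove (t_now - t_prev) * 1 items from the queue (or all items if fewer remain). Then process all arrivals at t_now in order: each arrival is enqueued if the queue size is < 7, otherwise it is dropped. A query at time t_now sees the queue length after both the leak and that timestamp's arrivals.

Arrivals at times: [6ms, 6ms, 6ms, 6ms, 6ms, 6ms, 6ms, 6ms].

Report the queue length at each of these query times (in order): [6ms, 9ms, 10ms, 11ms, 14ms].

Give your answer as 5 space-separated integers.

Queue lengths at query times:
  query t=6ms: backlog = 7
  query t=9ms: backlog = 4
  query t=10ms: backlog = 3
  query t=11ms: backlog = 2
  query t=14ms: backlog = 0

Answer: 7 4 3 2 0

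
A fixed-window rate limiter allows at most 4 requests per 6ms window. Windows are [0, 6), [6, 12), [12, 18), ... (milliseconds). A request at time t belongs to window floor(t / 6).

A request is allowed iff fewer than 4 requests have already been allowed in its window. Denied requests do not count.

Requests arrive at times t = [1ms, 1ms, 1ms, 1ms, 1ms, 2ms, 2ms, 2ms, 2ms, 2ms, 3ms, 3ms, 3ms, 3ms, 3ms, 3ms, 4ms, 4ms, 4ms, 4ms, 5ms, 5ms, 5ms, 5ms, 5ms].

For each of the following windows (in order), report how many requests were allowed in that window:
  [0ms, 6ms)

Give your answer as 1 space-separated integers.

Processing requests:
  req#1 t=1ms (window 0): ALLOW
  req#2 t=1ms (window 0): ALLOW
  req#3 t=1ms (window 0): ALLOW
  req#4 t=1ms (window 0): ALLOW
  req#5 t=1ms (window 0): DENY
  req#6 t=2ms (window 0): DENY
  req#7 t=2ms (window 0): DENY
  req#8 t=2ms (window 0): DENY
  req#9 t=2ms (window 0): DENY
  req#10 t=2ms (window 0): DENY
  req#11 t=3ms (window 0): DENY
  req#12 t=3ms (window 0): DENY
  req#13 t=3ms (window 0): DENY
  req#14 t=3ms (window 0): DENY
  req#15 t=3ms (window 0): DENY
  req#16 t=3ms (window 0): DENY
  req#17 t=4ms (window 0): DENY
  req#18 t=4ms (window 0): DENY
  req#19 t=4ms (window 0): DENY
  req#20 t=4ms (window 0): DENY
  req#21 t=5ms (window 0): DENY
  req#22 t=5ms (window 0): DENY
  req#23 t=5ms (window 0): DENY
  req#24 t=5ms (window 0): DENY
  req#25 t=5ms (window 0): DENY

Allowed counts by window: 4

Answer: 4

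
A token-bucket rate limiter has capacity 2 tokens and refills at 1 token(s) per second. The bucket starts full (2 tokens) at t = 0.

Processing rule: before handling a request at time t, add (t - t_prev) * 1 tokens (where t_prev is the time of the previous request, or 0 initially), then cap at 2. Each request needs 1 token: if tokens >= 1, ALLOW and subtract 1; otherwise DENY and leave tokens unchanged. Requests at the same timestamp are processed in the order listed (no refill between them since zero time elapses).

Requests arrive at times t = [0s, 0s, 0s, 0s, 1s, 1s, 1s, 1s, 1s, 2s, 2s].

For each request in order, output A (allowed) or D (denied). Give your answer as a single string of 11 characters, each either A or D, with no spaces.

Answer: AADDADDDDAD

Derivation:
Simulating step by step:
  req#1 t=0s: ALLOW
  req#2 t=0s: ALLOW
  req#3 t=0s: DENY
  req#4 t=0s: DENY
  req#5 t=1s: ALLOW
  req#6 t=1s: DENY
  req#7 t=1s: DENY
  req#8 t=1s: DENY
  req#9 t=1s: DENY
  req#10 t=2s: ALLOW
  req#11 t=2s: DENY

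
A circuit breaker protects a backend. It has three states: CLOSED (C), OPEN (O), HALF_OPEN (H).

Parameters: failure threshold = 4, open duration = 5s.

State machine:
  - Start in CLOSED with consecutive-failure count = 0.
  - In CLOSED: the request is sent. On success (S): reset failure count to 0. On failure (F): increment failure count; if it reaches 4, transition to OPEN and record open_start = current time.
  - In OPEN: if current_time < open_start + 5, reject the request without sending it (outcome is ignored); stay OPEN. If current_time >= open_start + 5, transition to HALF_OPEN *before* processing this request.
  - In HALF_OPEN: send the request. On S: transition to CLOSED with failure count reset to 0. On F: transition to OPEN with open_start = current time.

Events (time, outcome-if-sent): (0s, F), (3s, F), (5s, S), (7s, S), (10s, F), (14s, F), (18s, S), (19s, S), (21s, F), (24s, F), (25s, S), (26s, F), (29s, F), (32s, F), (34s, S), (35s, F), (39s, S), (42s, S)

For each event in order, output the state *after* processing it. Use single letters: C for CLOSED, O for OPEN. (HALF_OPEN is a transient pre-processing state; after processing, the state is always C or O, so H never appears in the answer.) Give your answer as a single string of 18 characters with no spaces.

State after each event:
  event#1 t=0s outcome=F: state=CLOSED
  event#2 t=3s outcome=F: state=CLOSED
  event#3 t=5s outcome=S: state=CLOSED
  event#4 t=7s outcome=S: state=CLOSED
  event#5 t=10s outcome=F: state=CLOSED
  event#6 t=14s outcome=F: state=CLOSED
  event#7 t=18s outcome=S: state=CLOSED
  event#8 t=19s outcome=S: state=CLOSED
  event#9 t=21s outcome=F: state=CLOSED
  event#10 t=24s outcome=F: state=CLOSED
  event#11 t=25s outcome=S: state=CLOSED
  event#12 t=26s outcome=F: state=CLOSED
  event#13 t=29s outcome=F: state=CLOSED
  event#14 t=32s outcome=F: state=CLOSED
  event#15 t=34s outcome=S: state=CLOSED
  event#16 t=35s outcome=F: state=CLOSED
  event#17 t=39s outcome=S: state=CLOSED
  event#18 t=42s outcome=S: state=CLOSED

Answer: CCCCCCCCCCCCCCCCCC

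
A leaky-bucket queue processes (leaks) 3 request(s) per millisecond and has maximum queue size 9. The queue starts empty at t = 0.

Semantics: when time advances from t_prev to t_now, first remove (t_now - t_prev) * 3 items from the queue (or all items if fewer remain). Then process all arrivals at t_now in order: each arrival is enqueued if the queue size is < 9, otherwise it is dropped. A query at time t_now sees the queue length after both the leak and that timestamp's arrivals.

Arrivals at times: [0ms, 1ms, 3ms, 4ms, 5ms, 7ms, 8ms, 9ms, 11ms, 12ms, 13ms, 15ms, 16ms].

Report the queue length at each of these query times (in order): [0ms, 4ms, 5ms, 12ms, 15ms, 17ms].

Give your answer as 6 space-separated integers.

Queue lengths at query times:
  query t=0ms: backlog = 1
  query t=4ms: backlog = 1
  query t=5ms: backlog = 1
  query t=12ms: backlog = 1
  query t=15ms: backlog = 1
  query t=17ms: backlog = 0

Answer: 1 1 1 1 1 0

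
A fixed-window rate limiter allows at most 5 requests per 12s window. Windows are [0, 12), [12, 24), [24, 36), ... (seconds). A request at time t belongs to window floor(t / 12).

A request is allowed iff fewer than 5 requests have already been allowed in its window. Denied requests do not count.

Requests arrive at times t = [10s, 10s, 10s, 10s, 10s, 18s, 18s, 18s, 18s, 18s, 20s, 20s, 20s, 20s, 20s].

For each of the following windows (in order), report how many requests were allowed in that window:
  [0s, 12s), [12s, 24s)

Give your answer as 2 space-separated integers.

Answer: 5 5

Derivation:
Processing requests:
  req#1 t=10s (window 0): ALLOW
  req#2 t=10s (window 0): ALLOW
  req#3 t=10s (window 0): ALLOW
  req#4 t=10s (window 0): ALLOW
  req#5 t=10s (window 0): ALLOW
  req#6 t=18s (window 1): ALLOW
  req#7 t=18s (window 1): ALLOW
  req#8 t=18s (window 1): ALLOW
  req#9 t=18s (window 1): ALLOW
  req#10 t=18s (window 1): ALLOW
  req#11 t=20s (window 1): DENY
  req#12 t=20s (window 1): DENY
  req#13 t=20s (window 1): DENY
  req#14 t=20s (window 1): DENY
  req#15 t=20s (window 1): DENY

Allowed counts by window: 5 5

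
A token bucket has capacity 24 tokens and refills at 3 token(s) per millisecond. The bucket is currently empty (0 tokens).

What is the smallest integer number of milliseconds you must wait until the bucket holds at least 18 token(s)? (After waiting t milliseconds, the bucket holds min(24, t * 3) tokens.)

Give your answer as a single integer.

Need t * 3 >= 18, so t >= 18/3.
Smallest integer t = ceil(18/3) = 6.

Answer: 6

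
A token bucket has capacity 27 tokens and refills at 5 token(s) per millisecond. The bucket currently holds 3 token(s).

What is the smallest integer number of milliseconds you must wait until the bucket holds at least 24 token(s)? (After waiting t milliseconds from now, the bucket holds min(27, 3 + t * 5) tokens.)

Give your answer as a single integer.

Answer: 5

Derivation:
Need 3 + t * 5 >= 24, so t >= 21/5.
Smallest integer t = ceil(21/5) = 5.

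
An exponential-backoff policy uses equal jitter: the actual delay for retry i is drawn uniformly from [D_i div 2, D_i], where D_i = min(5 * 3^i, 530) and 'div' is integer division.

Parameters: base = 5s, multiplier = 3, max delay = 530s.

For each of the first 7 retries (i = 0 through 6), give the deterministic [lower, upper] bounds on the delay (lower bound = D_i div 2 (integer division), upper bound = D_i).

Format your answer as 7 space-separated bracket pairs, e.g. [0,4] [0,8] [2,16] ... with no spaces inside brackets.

Answer: [2,5] [7,15] [22,45] [67,135] [202,405] [265,530] [265,530]

Derivation:
Computing bounds per retry:
  i=0: D_i=min(5*3^0,530)=5, bounds=[2,5]
  i=1: D_i=min(5*3^1,530)=15, bounds=[7,15]
  i=2: D_i=min(5*3^2,530)=45, bounds=[22,45]
  i=3: D_i=min(5*3^3,530)=135, bounds=[67,135]
  i=4: D_i=min(5*3^4,530)=405, bounds=[202,405]
  i=5: D_i=min(5*3^5,530)=530, bounds=[265,530]
  i=6: D_i=min(5*3^6,530)=530, bounds=[265,530]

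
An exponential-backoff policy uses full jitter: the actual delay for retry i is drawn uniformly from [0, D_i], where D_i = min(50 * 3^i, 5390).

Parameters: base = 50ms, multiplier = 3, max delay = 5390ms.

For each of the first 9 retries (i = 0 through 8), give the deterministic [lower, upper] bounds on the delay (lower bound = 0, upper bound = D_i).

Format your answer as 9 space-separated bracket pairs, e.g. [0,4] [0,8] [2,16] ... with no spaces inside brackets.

Computing bounds per retry:
  i=0: D_i=min(50*3^0,5390)=50, bounds=[0,50]
  i=1: D_i=min(50*3^1,5390)=150, bounds=[0,150]
  i=2: D_i=min(50*3^2,5390)=450, bounds=[0,450]
  i=3: D_i=min(50*3^3,5390)=1350, bounds=[0,1350]
  i=4: D_i=min(50*3^4,5390)=4050, bounds=[0,4050]
  i=5: D_i=min(50*3^5,5390)=5390, bounds=[0,5390]
  i=6: D_i=min(50*3^6,5390)=5390, bounds=[0,5390]
  i=7: D_i=min(50*3^7,5390)=5390, bounds=[0,5390]
  i=8: D_i=min(50*3^8,5390)=5390, bounds=[0,5390]

Answer: [0,50] [0,150] [0,450] [0,1350] [0,4050] [0,5390] [0,5390] [0,5390] [0,5390]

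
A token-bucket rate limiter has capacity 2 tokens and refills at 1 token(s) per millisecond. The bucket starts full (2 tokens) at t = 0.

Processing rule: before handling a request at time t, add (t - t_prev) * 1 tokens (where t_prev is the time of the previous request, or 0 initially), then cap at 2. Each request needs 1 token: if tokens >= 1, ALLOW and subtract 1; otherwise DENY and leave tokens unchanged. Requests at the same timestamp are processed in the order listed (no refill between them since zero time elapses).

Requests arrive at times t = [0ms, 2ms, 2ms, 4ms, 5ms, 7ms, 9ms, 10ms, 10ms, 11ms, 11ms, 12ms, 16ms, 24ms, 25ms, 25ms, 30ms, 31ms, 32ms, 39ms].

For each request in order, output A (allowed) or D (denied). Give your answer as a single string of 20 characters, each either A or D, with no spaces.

Simulating step by step:
  req#1 t=0ms: ALLOW
  req#2 t=2ms: ALLOW
  req#3 t=2ms: ALLOW
  req#4 t=4ms: ALLOW
  req#5 t=5ms: ALLOW
  req#6 t=7ms: ALLOW
  req#7 t=9ms: ALLOW
  req#8 t=10ms: ALLOW
  req#9 t=10ms: ALLOW
  req#10 t=11ms: ALLOW
  req#11 t=11ms: DENY
  req#12 t=12ms: ALLOW
  req#13 t=16ms: ALLOW
  req#14 t=24ms: ALLOW
  req#15 t=25ms: ALLOW
  req#16 t=25ms: ALLOW
  req#17 t=30ms: ALLOW
  req#18 t=31ms: ALLOW
  req#19 t=32ms: ALLOW
  req#20 t=39ms: ALLOW

Answer: AAAAAAAAAADAAAAAAAAA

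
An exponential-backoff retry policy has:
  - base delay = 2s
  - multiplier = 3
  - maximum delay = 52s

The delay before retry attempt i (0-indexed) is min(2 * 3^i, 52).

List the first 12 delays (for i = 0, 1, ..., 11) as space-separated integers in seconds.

Computing each delay:
  i=0: min(2*3^0, 52) = 2
  i=1: min(2*3^1, 52) = 6
  i=2: min(2*3^2, 52) = 18
  i=3: min(2*3^3, 52) = 52
  i=4: min(2*3^4, 52) = 52
  i=5: min(2*3^5, 52) = 52
  i=6: min(2*3^6, 52) = 52
  i=7: min(2*3^7, 52) = 52
  i=8: min(2*3^8, 52) = 52
  i=9: min(2*3^9, 52) = 52
  i=10: min(2*3^10, 52) = 52
  i=11: min(2*3^11, 52) = 52

Answer: 2 6 18 52 52 52 52 52 52 52 52 52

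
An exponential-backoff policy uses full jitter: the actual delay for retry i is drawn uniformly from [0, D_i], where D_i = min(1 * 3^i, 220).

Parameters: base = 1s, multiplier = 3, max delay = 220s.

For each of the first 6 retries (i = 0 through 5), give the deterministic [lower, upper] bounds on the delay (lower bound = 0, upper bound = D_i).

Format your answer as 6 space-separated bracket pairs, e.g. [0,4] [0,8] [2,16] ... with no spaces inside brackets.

Answer: [0,1] [0,3] [0,9] [0,27] [0,81] [0,220]

Derivation:
Computing bounds per retry:
  i=0: D_i=min(1*3^0,220)=1, bounds=[0,1]
  i=1: D_i=min(1*3^1,220)=3, bounds=[0,3]
  i=2: D_i=min(1*3^2,220)=9, bounds=[0,9]
  i=3: D_i=min(1*3^3,220)=27, bounds=[0,27]
  i=4: D_i=min(1*3^4,220)=81, bounds=[0,81]
  i=5: D_i=min(1*3^5,220)=220, bounds=[0,220]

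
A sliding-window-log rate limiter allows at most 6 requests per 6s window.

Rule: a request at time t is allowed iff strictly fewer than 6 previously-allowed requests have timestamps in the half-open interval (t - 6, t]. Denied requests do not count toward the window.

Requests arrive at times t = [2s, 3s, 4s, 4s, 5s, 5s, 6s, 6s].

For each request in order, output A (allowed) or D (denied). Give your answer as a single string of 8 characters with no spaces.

Tracking allowed requests in the window:
  req#1 t=2s: ALLOW
  req#2 t=3s: ALLOW
  req#3 t=4s: ALLOW
  req#4 t=4s: ALLOW
  req#5 t=5s: ALLOW
  req#6 t=5s: ALLOW
  req#7 t=6s: DENY
  req#8 t=6s: DENY

Answer: AAAAAADD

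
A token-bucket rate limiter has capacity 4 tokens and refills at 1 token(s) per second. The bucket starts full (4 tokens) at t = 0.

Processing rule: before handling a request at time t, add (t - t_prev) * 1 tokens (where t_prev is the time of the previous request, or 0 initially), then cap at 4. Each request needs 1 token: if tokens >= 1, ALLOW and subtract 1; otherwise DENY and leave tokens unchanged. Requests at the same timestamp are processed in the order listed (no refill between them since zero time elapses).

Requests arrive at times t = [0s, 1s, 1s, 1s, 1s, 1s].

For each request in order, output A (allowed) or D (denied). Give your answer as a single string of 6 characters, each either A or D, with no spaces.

Answer: AAAAAD

Derivation:
Simulating step by step:
  req#1 t=0s: ALLOW
  req#2 t=1s: ALLOW
  req#3 t=1s: ALLOW
  req#4 t=1s: ALLOW
  req#5 t=1s: ALLOW
  req#6 t=1s: DENY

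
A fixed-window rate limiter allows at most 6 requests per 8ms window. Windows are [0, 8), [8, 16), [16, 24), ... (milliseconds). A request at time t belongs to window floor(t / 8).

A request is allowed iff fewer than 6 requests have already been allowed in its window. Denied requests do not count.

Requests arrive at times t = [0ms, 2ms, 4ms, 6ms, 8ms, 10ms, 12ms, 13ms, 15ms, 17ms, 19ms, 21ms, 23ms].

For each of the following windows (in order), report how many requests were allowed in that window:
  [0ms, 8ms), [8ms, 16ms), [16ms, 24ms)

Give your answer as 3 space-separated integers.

Answer: 4 5 4

Derivation:
Processing requests:
  req#1 t=0ms (window 0): ALLOW
  req#2 t=2ms (window 0): ALLOW
  req#3 t=4ms (window 0): ALLOW
  req#4 t=6ms (window 0): ALLOW
  req#5 t=8ms (window 1): ALLOW
  req#6 t=10ms (window 1): ALLOW
  req#7 t=12ms (window 1): ALLOW
  req#8 t=13ms (window 1): ALLOW
  req#9 t=15ms (window 1): ALLOW
  req#10 t=17ms (window 2): ALLOW
  req#11 t=19ms (window 2): ALLOW
  req#12 t=21ms (window 2): ALLOW
  req#13 t=23ms (window 2): ALLOW

Allowed counts by window: 4 5 4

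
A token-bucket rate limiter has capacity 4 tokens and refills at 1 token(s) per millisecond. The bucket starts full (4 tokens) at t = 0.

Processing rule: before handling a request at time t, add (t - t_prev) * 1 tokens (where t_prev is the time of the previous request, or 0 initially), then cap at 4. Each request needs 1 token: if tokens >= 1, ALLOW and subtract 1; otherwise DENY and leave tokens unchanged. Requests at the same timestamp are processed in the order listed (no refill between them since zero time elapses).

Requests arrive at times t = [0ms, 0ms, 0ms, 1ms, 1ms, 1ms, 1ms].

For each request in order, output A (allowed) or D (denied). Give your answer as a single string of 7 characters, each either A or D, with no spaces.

Answer: AAAAADD

Derivation:
Simulating step by step:
  req#1 t=0ms: ALLOW
  req#2 t=0ms: ALLOW
  req#3 t=0ms: ALLOW
  req#4 t=1ms: ALLOW
  req#5 t=1ms: ALLOW
  req#6 t=1ms: DENY
  req#7 t=1ms: DENY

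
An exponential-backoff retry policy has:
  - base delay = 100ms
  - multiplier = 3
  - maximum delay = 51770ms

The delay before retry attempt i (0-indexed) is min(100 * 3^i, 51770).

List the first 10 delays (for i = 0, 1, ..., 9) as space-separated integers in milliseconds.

Computing each delay:
  i=0: min(100*3^0, 51770) = 100
  i=1: min(100*3^1, 51770) = 300
  i=2: min(100*3^2, 51770) = 900
  i=3: min(100*3^3, 51770) = 2700
  i=4: min(100*3^4, 51770) = 8100
  i=5: min(100*3^5, 51770) = 24300
  i=6: min(100*3^6, 51770) = 51770
  i=7: min(100*3^7, 51770) = 51770
  i=8: min(100*3^8, 51770) = 51770
  i=9: min(100*3^9, 51770) = 51770

Answer: 100 300 900 2700 8100 24300 51770 51770 51770 51770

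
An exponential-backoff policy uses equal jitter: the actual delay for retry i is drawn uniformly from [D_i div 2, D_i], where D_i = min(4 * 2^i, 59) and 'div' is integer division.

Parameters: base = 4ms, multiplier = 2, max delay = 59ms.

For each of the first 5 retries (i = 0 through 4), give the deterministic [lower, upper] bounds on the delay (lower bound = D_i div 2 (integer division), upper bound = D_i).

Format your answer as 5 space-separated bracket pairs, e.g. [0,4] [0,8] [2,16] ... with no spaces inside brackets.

Answer: [2,4] [4,8] [8,16] [16,32] [29,59]

Derivation:
Computing bounds per retry:
  i=0: D_i=min(4*2^0,59)=4, bounds=[2,4]
  i=1: D_i=min(4*2^1,59)=8, bounds=[4,8]
  i=2: D_i=min(4*2^2,59)=16, bounds=[8,16]
  i=3: D_i=min(4*2^3,59)=32, bounds=[16,32]
  i=4: D_i=min(4*2^4,59)=59, bounds=[29,59]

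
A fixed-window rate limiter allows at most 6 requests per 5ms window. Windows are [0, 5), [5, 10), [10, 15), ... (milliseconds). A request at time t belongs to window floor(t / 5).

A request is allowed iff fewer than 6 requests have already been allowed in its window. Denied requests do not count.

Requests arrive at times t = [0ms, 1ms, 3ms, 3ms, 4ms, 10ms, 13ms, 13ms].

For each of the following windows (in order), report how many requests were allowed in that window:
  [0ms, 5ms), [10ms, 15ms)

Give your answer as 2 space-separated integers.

Processing requests:
  req#1 t=0ms (window 0): ALLOW
  req#2 t=1ms (window 0): ALLOW
  req#3 t=3ms (window 0): ALLOW
  req#4 t=3ms (window 0): ALLOW
  req#5 t=4ms (window 0): ALLOW
  req#6 t=10ms (window 2): ALLOW
  req#7 t=13ms (window 2): ALLOW
  req#8 t=13ms (window 2): ALLOW

Allowed counts by window: 5 3

Answer: 5 3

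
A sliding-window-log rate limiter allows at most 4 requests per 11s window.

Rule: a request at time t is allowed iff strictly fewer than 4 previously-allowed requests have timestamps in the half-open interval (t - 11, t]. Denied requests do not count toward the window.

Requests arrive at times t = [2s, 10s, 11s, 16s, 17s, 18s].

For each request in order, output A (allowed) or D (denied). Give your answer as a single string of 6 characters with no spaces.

Answer: AAAAAD

Derivation:
Tracking allowed requests in the window:
  req#1 t=2s: ALLOW
  req#2 t=10s: ALLOW
  req#3 t=11s: ALLOW
  req#4 t=16s: ALLOW
  req#5 t=17s: ALLOW
  req#6 t=18s: DENY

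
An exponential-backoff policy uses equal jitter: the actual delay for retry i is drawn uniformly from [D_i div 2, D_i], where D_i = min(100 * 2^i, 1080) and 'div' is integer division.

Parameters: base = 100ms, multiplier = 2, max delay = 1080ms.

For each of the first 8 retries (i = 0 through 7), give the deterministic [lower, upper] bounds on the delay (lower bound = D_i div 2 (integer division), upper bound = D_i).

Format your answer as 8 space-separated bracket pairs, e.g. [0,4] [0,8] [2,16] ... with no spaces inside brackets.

Answer: [50,100] [100,200] [200,400] [400,800] [540,1080] [540,1080] [540,1080] [540,1080]

Derivation:
Computing bounds per retry:
  i=0: D_i=min(100*2^0,1080)=100, bounds=[50,100]
  i=1: D_i=min(100*2^1,1080)=200, bounds=[100,200]
  i=2: D_i=min(100*2^2,1080)=400, bounds=[200,400]
  i=3: D_i=min(100*2^3,1080)=800, bounds=[400,800]
  i=4: D_i=min(100*2^4,1080)=1080, bounds=[540,1080]
  i=5: D_i=min(100*2^5,1080)=1080, bounds=[540,1080]
  i=6: D_i=min(100*2^6,1080)=1080, bounds=[540,1080]
  i=7: D_i=min(100*2^7,1080)=1080, bounds=[540,1080]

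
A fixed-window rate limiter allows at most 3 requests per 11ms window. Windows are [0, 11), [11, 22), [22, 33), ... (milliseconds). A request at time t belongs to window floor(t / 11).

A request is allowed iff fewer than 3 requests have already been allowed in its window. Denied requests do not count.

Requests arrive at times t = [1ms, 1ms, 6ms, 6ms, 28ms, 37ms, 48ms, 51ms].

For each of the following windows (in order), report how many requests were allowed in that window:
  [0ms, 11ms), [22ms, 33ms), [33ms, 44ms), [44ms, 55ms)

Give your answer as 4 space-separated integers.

Answer: 3 1 1 2

Derivation:
Processing requests:
  req#1 t=1ms (window 0): ALLOW
  req#2 t=1ms (window 0): ALLOW
  req#3 t=6ms (window 0): ALLOW
  req#4 t=6ms (window 0): DENY
  req#5 t=28ms (window 2): ALLOW
  req#6 t=37ms (window 3): ALLOW
  req#7 t=48ms (window 4): ALLOW
  req#8 t=51ms (window 4): ALLOW

Allowed counts by window: 3 1 1 2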